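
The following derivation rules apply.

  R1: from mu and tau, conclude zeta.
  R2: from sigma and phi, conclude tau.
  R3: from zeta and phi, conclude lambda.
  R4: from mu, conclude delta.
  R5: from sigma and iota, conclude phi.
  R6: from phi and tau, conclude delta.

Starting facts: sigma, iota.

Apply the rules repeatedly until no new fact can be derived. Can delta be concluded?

Yes

sigma and iota hold, so phi follows (R5).
From sigma and phi, R2 gives tau.
phi and tau hold, so delta follows (R6).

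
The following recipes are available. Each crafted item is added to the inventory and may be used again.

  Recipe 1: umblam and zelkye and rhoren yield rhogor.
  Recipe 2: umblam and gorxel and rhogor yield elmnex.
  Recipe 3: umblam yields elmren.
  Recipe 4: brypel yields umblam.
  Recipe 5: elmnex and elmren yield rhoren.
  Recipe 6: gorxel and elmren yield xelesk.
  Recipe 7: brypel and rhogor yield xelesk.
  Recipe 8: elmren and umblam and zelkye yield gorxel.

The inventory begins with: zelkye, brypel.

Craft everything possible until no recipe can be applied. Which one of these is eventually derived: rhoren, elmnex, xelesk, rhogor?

Using Recipe 4, brypel makes umblam.
Using Recipe 3, umblam makes elmren.
elmren and umblam and zelkye → gorxel (Recipe 8).
gorxel and elmren → xelesk (Recipe 6).
rhoren would need elmnex and elmren (Recipe 5), but elmnex is never obtained. rhogor would need umblam, zelkye, and rhoren (Recipe 1), but rhoren is never obtained. elmnex would need umblam, gorxel, and rhogor (Recipe 2), but rhogor is never obtained.

xelesk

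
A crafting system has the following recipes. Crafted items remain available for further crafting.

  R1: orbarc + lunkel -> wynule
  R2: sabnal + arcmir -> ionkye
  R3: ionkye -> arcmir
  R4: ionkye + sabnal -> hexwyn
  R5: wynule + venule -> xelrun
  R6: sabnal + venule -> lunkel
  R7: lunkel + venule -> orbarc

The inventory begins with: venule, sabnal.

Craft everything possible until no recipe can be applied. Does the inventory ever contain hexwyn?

No

hexwyn would need ionkye and sabnal (R4), but ionkye is never obtained.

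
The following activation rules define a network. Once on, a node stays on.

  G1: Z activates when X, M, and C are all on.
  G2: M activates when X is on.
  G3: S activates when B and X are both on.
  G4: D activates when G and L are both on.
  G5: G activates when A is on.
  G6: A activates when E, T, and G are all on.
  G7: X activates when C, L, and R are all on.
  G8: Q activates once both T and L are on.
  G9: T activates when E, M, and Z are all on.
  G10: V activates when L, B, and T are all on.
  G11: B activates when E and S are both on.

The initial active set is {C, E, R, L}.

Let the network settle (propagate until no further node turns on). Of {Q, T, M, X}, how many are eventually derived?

C, L, and R are on, so X activates (G7).
X is on, so M activates (G2).
G1: X, M, and C on → Z on.
E, M, and Z are on, so T activates (G9).
G8: T and L on → Q on.
Q: reached.
T: reached.
M: reached.
X: reached.
All 4 are reached.

4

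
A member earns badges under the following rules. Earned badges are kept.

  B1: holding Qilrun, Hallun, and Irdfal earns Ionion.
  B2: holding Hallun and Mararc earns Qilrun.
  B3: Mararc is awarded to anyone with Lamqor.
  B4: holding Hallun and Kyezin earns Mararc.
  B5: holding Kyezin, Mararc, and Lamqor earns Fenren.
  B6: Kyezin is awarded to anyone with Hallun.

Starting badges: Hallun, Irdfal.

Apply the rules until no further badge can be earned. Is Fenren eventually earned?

No

Fenren would need Kyezin, Mararc, and Lamqor (B5), but Lamqor is never earned.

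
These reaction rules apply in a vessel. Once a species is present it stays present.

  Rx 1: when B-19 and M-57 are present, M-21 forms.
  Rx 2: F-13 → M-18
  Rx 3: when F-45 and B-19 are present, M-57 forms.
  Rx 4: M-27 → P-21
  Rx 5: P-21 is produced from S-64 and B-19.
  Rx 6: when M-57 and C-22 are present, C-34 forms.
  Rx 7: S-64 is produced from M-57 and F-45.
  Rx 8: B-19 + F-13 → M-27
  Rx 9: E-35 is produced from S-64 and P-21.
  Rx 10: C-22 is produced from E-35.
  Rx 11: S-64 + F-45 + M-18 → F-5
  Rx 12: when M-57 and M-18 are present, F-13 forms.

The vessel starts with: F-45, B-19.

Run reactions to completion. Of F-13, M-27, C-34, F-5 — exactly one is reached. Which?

C-34

F-45 and B-19 present → M-57 forms (Rx 3).
M-57 and F-45 present → S-64 forms (Rx 7).
S-64 and B-19 present → P-21 forms (Rx 5).
S-64 and P-21 present → E-35 forms (Rx 9).
E-35 present → C-22 forms (Rx 10).
M-57 and C-22 present → C-34 forms (Rx 6).
F-5 would need S-64, F-45, and M-18 (Rx 11), but M-18 never forms. F-13 would need M-57 and M-18 (Rx 12), but M-18 never forms. M-27 would need B-19 and F-13 (Rx 8), but F-13 never forms.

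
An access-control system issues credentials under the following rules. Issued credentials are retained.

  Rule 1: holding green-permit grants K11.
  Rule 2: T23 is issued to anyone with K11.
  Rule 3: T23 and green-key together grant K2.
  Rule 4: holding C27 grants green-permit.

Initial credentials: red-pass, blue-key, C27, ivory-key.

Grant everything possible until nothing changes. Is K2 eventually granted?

K2 would need T23 and green-key (Rule 3), but green-key is never granted.

No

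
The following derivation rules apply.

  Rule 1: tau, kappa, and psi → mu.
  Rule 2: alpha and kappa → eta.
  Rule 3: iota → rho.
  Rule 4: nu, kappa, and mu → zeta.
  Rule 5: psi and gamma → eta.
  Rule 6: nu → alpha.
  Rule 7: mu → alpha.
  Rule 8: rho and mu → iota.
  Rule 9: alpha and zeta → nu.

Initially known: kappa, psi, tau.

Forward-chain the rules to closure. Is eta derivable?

Yes

tau, kappa, and psi hold, so mu follows (Rule 1).
From mu, Rule 7 gives alpha.
From alpha and kappa, Rule 2 gives eta.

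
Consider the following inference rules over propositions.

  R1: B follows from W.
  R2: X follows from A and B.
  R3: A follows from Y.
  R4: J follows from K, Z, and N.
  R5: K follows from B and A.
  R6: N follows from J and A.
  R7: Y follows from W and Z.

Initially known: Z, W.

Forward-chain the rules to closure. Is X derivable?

Yes

W and Z hold, so Y follows (R7).
W holds, so B follows (R1).
Y holds, so A follows (R3).
A and B hold, so X follows (R2).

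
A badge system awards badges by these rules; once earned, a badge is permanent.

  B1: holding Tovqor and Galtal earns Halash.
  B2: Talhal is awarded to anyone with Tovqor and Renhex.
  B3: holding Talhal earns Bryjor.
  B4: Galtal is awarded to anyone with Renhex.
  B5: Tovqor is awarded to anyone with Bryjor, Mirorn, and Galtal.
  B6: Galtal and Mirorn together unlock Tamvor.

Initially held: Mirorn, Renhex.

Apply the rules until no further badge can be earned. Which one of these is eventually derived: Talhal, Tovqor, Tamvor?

Tamvor

With Renhex, Galtal is earned (B4).
With Galtal and Mirorn, Tamvor is earned (B6).
Tovqor would need Bryjor, Mirorn, and Galtal (B5), but Bryjor is never earned. Talhal would need Tovqor and Renhex (B2), but Tovqor is never earned.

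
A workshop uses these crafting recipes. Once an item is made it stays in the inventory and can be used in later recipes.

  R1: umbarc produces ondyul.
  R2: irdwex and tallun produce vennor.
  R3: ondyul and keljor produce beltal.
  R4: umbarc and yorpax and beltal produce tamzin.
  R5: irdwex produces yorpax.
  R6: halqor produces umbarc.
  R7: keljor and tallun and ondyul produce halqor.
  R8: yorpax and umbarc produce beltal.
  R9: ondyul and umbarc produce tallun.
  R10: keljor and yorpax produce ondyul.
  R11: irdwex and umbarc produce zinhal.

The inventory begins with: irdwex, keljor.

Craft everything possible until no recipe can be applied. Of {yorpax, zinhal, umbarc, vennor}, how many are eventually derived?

Using R5, irdwex makes yorpax.
yorpax: reached.
zinhal would need irdwex and umbarc (R11), but umbarc is never obtained.
umbarc would need halqor (R6), but halqor is never obtained.
vennor would need irdwex and tallun (R2), but tallun is never obtained.
Reached: yorpax — 1 of the 4.

1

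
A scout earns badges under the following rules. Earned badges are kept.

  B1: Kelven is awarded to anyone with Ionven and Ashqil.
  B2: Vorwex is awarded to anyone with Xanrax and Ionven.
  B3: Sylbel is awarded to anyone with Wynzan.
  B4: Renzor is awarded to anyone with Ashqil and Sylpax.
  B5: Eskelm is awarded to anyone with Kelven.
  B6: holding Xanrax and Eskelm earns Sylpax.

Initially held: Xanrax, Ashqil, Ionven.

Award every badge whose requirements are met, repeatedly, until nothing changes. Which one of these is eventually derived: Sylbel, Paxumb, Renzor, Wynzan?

With Ionven and Ashqil, Kelven is earned (B1).
With Kelven, Eskelm is earned (B5).
With Xanrax and Eskelm, Sylpax is earned (B6).
With Ashqil and Sylpax, Renzor is earned (B4).
No rule produces Wynzan, and it is not given. Sylbel would need Wynzan (B3), but Wynzan is never earned. No rule produces Paxumb, and it is not given.

Renzor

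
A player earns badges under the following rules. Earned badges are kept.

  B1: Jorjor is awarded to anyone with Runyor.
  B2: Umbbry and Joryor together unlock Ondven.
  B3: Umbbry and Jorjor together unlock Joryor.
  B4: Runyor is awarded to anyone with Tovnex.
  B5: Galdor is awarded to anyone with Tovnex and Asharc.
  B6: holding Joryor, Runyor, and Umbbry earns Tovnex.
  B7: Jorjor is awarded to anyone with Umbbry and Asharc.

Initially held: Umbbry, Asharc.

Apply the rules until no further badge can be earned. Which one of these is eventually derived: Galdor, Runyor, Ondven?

With Umbbry and Asharc, Jorjor is earned (B7).
With Umbbry and Jorjor, Joryor is earned (B3).
With Umbbry and Joryor, Ondven is earned (B2).
Galdor would need Tovnex and Asharc (B5), but Tovnex is never earned. Runyor would need Tovnex (B4), but Tovnex is never earned.

Ondven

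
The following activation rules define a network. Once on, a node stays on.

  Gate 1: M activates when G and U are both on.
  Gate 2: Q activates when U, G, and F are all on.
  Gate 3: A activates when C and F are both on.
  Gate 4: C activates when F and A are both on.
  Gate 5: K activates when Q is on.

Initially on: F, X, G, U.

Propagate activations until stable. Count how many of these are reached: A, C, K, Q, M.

Gate 1: G and U on → M on.
Gate 2: U, G, and F on → Q on.
Gate 5: Q on → K on.
A would need C and F (Gate 3), but C never turns on.
C would need F and A (Gate 4), but A never turns on.
K: reached.
Q: reached.
M: reached.
Reached: K, Q, and M — 3 of the 5.

3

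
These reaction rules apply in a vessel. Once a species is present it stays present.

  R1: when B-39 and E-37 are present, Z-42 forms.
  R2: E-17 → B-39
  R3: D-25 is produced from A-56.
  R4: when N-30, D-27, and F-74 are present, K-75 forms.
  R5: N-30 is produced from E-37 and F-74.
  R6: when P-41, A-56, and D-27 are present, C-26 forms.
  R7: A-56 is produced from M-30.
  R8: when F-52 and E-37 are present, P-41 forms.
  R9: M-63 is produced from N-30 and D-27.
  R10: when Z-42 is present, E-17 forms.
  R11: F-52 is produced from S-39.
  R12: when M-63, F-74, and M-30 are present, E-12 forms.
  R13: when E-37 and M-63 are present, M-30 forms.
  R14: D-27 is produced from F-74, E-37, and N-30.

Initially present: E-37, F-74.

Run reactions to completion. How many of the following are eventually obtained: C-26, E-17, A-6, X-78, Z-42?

C-26 would need P-41, A-56, and D-27 (R6), but P-41 never forms.
E-17 would need Z-42 (R10), but Z-42 never forms.
No rule produces A-6, and it is not given.
No rule produces X-78, and it is not given.
Z-42 would need B-39 and E-37 (R1), but B-39 never forms.
None of the 5 are reached.

0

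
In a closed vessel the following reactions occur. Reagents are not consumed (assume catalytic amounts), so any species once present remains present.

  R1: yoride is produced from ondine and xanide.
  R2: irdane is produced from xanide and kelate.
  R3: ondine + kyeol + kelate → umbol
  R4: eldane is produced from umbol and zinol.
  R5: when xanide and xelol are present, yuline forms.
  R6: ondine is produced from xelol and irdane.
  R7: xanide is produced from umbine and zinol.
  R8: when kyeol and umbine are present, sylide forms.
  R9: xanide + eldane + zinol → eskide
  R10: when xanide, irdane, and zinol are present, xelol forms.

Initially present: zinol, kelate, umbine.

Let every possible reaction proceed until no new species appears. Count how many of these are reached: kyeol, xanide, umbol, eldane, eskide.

1

umbine and zinol present → xanide forms (R7).
No rule produces kyeol, and it is not given.
xanide: reached.
umbol would need ondine, kyeol, and kelate (R3), but kyeol never forms.
eldane would need umbol and zinol (R4), but umbol never forms.
eskide would need xanide, eldane, and zinol (R9), but eldane never forms.
Reached: xanide — 1 of the 5.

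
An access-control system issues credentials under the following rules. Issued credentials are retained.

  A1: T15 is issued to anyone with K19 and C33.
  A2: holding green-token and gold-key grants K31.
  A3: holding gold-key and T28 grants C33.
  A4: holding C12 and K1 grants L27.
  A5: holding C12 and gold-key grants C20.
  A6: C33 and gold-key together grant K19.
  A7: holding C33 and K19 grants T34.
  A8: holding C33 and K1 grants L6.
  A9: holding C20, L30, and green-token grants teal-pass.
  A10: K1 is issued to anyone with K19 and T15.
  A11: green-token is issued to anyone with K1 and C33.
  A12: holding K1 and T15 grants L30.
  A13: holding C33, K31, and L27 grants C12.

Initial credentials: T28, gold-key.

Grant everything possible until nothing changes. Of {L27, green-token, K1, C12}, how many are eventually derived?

2

Holding gold-key and T28 grants C33 (A3).
Holding C33 and gold-key grants K19 (A6).
Holding K19 and C33 grants T15 (A1).
Holding K19 and T15 grants K1 (A10).
Holding K1 and C33 grants green-token (A11).
L27 would need C12 and K1 (A4), but C12 is never granted.
green-token: reached.
K1: reached.
C12 would need C33, K31, and L27 (A13), but L27 is never granted.
Reached: green-token and K1 — 2 of the 4.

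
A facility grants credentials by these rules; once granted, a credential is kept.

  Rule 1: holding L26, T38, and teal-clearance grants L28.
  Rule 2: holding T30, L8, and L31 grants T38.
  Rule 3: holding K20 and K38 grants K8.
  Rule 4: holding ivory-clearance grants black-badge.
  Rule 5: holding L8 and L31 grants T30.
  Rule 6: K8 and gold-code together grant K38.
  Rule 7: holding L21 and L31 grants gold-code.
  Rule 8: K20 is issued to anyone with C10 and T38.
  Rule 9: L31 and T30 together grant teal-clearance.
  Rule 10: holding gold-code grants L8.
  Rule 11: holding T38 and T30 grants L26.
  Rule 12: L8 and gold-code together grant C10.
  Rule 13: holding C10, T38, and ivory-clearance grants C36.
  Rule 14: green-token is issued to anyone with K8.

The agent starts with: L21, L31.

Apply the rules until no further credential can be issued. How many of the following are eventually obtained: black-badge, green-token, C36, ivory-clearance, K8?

black-badge would need ivory-clearance (Rule 4), but ivory-clearance is never granted.
green-token would need K8 (Rule 14), but K8 is never granted.
C36 would need C10, T38, and ivory-clearance (Rule 13), but ivory-clearance is never granted.
No rule produces ivory-clearance, and it is not given.
K8 would need K20 and K38 (Rule 3), but K38 is never granted.
None of the 5 are reached.

0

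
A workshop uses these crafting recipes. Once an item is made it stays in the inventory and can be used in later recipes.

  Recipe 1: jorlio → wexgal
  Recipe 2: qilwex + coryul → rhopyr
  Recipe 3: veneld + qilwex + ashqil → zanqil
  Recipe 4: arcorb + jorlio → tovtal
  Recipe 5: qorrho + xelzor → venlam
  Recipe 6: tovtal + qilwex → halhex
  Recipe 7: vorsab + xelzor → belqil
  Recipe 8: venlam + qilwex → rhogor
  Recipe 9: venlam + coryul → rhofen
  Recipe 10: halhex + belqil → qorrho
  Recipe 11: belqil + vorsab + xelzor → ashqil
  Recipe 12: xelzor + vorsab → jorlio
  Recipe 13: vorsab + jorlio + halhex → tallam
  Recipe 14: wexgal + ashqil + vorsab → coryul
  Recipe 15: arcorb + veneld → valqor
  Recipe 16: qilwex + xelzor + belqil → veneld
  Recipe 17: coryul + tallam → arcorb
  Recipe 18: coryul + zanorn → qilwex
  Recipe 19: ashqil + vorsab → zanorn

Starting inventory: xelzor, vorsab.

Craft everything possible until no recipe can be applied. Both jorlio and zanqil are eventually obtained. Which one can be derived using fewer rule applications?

jorlio

jorlio: Using Recipe 12, xelzor and vorsab make jorlio. [1 rule application]
zanqil: xelzor + vorsab → jorlio (Recipe 12). vorsab + xelzor → belqil (Recipe 7). belqil + vorsab + xelzor → ashqil (Recipe 11). Using Recipe 1, jorlio makes wexgal. wexgal + ashqil + vorsab → coryul (Recipe 14). ashqil + vorsab → zanorn (Recipe 19). coryul + zanorn → qilwex (Recipe 18). Using Recipe 16, qilwex, xelzor, and belqil make veneld. Using Recipe 3, veneld, qilwex, and ashqil make zanqil. [9 rule applications]
jorlio needs fewer.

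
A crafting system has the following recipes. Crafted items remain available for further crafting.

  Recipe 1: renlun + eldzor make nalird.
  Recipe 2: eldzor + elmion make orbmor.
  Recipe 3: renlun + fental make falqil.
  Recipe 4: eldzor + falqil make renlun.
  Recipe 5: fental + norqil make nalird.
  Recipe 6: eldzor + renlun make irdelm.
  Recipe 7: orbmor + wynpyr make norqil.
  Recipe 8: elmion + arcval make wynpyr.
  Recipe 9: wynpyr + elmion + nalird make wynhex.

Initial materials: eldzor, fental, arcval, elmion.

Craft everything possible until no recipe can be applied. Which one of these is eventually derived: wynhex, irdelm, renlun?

wynhex

Using Recipe 2, eldzor and elmion make orbmor.
Using Recipe 8, elmion and arcval make wynpyr.
orbmor + wynpyr → norqil (Recipe 7).
Using Recipe 5, fental and norqil make nalird.
Using Recipe 9, wynpyr, elmion, and nalird make wynhex.
renlun would need eldzor and falqil (Recipe 4), but falqil is never obtained. irdelm would need eldzor and renlun (Recipe 6), but renlun is never obtained.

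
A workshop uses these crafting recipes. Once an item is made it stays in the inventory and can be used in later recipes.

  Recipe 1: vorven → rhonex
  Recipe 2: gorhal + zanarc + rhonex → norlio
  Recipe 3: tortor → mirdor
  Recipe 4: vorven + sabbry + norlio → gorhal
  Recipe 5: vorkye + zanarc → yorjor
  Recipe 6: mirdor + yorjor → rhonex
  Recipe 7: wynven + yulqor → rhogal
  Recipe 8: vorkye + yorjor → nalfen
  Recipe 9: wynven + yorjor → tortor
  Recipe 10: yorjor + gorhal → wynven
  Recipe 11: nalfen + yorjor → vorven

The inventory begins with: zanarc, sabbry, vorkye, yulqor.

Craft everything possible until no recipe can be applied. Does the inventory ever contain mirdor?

mirdor would need tortor (Recipe 3), but tortor is never obtained.

No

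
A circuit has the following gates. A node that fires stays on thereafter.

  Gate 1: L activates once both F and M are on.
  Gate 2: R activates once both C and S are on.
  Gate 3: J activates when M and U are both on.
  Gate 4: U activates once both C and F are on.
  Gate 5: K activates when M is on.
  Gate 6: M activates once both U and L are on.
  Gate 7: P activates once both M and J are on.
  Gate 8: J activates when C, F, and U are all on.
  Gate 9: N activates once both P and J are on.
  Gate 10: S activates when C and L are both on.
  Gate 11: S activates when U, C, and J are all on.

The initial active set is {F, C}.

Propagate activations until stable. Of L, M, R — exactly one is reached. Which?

C and F are on, so U activates (Gate 4).
C, F, and U are on, so J activates (Gate 8).
Gate 11: U, C, and J on → S on.
Gate 2: C and S on → R on.
L would need F and M (Gate 1), but M never turns on. M would need U and L (Gate 6), but L never turns on.

R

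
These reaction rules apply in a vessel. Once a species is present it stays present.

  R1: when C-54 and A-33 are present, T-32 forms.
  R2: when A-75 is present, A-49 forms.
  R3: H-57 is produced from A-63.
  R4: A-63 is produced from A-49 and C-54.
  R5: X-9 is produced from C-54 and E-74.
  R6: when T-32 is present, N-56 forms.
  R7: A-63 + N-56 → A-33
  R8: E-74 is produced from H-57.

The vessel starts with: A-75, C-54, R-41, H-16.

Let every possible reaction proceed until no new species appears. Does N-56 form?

No

N-56 would need T-32 (R6), but T-32 never forms.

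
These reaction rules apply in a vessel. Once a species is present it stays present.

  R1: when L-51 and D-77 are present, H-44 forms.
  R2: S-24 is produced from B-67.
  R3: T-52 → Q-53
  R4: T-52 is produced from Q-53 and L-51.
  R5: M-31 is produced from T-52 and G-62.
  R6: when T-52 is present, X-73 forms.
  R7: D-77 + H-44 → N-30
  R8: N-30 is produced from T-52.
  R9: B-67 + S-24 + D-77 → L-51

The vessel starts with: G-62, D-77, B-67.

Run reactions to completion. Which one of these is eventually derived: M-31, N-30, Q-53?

N-30

B-67 present → S-24 forms (R2).
B-67, S-24, and D-77 present → L-51 forms (R9).
L-51 and D-77 present → H-44 forms (R1).
D-77 and H-44 present → N-30 forms (R7).
Q-53 would need T-52 (R3), but T-52 never forms. M-31 would need T-52 and G-62 (R5), but T-52 never forms.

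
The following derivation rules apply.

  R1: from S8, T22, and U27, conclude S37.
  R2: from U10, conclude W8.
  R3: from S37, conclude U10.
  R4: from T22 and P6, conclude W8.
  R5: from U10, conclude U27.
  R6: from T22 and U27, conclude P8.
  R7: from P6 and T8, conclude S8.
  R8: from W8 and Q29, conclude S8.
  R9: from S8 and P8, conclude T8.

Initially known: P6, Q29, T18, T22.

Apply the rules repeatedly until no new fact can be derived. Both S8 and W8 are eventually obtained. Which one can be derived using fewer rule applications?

W8: T22 and P6 hold, so W8 follows (R4). [1 rule application]
S8: T22 and P6 hold, so W8 follows (R4). From W8 and Q29, R8 gives S8. [2 rule applications]
W8 needs fewer.

W8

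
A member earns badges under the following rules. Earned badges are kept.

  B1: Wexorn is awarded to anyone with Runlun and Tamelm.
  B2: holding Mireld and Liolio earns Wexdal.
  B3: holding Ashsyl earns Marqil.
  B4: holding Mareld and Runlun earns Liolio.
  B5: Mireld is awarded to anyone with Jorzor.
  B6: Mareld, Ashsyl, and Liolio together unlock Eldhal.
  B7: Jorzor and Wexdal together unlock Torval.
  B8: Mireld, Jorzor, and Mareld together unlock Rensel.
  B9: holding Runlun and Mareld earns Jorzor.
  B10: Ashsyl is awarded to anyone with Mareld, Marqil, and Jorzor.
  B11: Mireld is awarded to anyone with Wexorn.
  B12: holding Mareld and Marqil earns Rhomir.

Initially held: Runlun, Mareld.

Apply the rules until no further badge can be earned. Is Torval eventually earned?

With Mareld and Runlun, Liolio is earned (B4).
With Runlun and Mareld, Jorzor is earned (B9).
With Jorzor, Mireld is earned (B5).
With Mireld and Liolio, Wexdal is earned (B2).
With Jorzor and Wexdal, Torval is earned (B7).

Yes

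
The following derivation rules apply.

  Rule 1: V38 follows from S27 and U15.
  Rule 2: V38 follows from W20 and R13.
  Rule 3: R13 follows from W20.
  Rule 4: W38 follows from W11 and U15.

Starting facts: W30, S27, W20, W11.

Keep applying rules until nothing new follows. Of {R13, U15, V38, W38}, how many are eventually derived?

W20 holds, so R13 follows (Rule 3).
From W20 and R13, Rule 2 gives V38.
R13: reached.
No rule produces U15, and it is not given.
V38: reached.
W38 would need W11 and U15 (Rule 4), but U15 is never established.
Reached: R13 and V38 — 2 of the 4.

2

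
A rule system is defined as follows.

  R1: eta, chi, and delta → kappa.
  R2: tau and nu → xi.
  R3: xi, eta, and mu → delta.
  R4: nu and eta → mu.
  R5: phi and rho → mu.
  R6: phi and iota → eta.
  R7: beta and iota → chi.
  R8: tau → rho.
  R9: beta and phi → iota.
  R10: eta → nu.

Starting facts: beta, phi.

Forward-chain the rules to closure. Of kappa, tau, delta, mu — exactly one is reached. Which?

From beta and phi, R9 gives iota.
phi and iota hold, so eta follows (R6).
From eta, R10 gives nu.
nu and eta hold, so mu follows (R4).
kappa would need eta, chi, and delta (R1), but delta is never established. No rule produces tau, and it is not given. delta would need xi, eta, and mu (R3), but xi is never established.

mu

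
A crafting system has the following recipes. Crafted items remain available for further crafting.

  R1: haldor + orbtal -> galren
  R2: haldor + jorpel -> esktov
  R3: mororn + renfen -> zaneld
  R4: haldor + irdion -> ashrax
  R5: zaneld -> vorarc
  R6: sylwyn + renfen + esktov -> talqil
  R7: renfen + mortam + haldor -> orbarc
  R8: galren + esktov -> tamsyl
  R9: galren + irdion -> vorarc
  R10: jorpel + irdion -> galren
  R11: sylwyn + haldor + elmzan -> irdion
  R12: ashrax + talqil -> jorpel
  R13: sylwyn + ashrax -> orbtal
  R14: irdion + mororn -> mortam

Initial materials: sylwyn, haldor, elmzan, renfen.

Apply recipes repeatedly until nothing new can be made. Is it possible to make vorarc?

sylwyn + haldor + elmzan -> irdion (R11).
haldor + irdion -> ashrax (R4).
sylwyn + ashrax -> orbtal (R13).
haldor + orbtal -> galren (R1).
Using R9, galren and irdion make vorarc.

Yes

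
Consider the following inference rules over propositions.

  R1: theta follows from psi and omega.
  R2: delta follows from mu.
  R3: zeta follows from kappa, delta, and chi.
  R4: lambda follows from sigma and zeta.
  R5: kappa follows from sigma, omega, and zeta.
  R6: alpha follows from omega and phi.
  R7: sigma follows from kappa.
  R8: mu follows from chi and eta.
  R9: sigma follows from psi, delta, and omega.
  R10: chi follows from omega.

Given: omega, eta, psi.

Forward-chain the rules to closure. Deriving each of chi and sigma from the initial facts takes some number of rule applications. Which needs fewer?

chi: omega holds, so chi follows (R10). [1 rule application]
sigma: omega holds, so chi follows (R10). From chi and eta, R8 gives mu. mu holds, so delta follows (R2). psi, delta, and omega hold, so sigma follows (R9). [4 rule applications]
chi needs fewer.

chi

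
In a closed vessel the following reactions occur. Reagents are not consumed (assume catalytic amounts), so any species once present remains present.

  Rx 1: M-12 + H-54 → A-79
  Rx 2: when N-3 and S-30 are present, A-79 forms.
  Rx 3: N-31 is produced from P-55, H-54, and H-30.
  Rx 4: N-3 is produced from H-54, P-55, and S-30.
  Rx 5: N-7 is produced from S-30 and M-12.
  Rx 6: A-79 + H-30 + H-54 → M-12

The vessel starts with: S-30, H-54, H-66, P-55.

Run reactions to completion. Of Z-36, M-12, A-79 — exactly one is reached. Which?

H-54, P-55, and S-30 present → N-3 forms (Rx 4).
N-3 and S-30 present → A-79 forms (Rx 2).
M-12 would need A-79, H-30, and H-54 (Rx 6), but H-30 never forms. No rule produces Z-36, and it is not given.

A-79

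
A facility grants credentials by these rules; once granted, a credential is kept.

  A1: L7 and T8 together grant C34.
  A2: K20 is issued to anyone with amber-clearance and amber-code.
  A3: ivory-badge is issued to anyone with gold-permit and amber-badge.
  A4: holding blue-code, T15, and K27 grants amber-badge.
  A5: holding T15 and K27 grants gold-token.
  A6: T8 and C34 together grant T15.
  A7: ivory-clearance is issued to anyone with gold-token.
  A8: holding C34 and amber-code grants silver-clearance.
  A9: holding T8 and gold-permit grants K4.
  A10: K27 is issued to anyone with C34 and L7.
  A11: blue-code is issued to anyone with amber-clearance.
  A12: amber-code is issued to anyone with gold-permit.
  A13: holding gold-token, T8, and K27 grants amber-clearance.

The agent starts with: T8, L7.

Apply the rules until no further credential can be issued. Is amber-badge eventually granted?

Yes

Holding L7 and T8 grants C34 (A1).
Holding C34 and L7 grants K27 (A10).
Holding T8 and C34 grants T15 (A6).
Holding T15 and K27 grants gold-token (A5).
Holding gold-token, T8, and K27 grants amber-clearance (A13).
Holding amber-clearance grants blue-code (A11).
Holding blue-code, T15, and K27 grants amber-badge (A4).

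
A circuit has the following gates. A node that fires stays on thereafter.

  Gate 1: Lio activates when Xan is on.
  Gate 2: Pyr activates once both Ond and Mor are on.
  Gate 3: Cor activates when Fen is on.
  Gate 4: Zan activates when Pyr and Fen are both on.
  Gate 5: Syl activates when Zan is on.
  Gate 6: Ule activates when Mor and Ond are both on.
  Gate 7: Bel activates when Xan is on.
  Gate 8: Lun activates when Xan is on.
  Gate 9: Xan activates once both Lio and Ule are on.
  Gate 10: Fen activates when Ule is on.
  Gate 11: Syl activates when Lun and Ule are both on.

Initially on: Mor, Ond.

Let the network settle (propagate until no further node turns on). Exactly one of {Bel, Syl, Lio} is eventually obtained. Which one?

Ond and Mor are on, so Pyr activates (Gate 2).
Gate 6: Mor and Ond on → Ule on.
Ule is on, so Fen activates (Gate 10).
Pyr and Fen are on, so Zan activates (Gate 4).
Zan is on, so Syl activates (Gate 5).
Bel would need Xan (Gate 7), but Xan never turns on. Lio would need Xan (Gate 1), but Xan never turns on.

Syl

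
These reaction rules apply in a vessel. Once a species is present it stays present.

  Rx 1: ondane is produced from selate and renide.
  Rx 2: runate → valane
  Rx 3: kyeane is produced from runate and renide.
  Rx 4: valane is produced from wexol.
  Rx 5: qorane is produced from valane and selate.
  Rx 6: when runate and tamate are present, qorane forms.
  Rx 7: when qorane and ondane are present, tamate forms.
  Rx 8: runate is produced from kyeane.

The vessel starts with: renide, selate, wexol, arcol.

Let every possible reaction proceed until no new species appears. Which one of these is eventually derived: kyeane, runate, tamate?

tamate

selate and renide present → ondane forms (Rx 1).
wexol present → valane forms (Rx 4).
valane and selate present → qorane forms (Rx 5).
qorane and ondane present → tamate forms (Rx 7).
kyeane would need runate and renide (Rx 3), but runate never forms. runate would need kyeane (Rx 8), but kyeane never forms.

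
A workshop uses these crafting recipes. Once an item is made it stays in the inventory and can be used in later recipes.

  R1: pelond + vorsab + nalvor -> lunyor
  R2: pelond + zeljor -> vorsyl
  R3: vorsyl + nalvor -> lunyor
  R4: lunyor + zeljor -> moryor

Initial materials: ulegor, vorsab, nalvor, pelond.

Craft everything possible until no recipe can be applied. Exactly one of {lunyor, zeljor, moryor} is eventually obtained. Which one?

lunyor

pelond + vorsab + nalvor -> lunyor (R1).
No rule produces zeljor, and it is not given. moryor would need lunyor and zeljor (R4), but zeljor is never obtained.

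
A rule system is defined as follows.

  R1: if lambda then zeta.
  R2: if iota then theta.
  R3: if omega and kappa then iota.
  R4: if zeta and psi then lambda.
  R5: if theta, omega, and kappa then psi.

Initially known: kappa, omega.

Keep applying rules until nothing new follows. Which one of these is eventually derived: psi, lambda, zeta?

psi

omega and kappa hold, so iota follows (R3).
iota holds, so theta follows (R2).
From theta, omega, and kappa, R5 gives psi.
zeta would need lambda (R1), but lambda is never established. lambda would need zeta and psi (R4), but zeta is never established.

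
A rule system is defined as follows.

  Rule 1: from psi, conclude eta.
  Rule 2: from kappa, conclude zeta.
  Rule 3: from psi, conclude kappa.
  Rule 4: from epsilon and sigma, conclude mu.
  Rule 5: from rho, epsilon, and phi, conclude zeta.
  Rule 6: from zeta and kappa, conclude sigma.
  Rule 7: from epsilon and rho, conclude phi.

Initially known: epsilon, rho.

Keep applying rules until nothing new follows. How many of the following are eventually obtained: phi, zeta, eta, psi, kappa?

2

From epsilon and rho, Rule 7 gives phi.
From rho, epsilon, and phi, Rule 5 gives zeta.
phi: reached.
zeta: reached.
eta would need psi (Rule 1), but psi is never established.
No rule produces psi, and it is not given.
kappa would need psi (Rule 3), but psi is never established.
Reached: phi and zeta — 2 of the 5.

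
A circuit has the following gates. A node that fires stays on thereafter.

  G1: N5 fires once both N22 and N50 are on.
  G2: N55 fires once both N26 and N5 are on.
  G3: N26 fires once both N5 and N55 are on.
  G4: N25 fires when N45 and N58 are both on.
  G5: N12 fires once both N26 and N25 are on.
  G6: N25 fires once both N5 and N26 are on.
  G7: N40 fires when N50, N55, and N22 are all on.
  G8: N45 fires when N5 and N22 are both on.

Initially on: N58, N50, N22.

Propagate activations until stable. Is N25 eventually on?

N22 and N50 are on, so N5 fires (G1).
G8: N5 and N22 on → N45 on.
G4: N45 and N58 on → N25 on.

Yes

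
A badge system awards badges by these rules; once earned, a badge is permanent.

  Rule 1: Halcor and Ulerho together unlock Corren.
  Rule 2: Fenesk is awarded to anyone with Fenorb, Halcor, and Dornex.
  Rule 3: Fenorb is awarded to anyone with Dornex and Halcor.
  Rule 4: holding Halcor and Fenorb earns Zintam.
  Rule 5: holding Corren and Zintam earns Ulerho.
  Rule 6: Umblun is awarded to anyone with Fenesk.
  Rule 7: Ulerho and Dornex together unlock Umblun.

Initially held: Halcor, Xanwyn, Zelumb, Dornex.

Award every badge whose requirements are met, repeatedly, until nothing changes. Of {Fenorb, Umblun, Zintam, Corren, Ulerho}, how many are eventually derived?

With Dornex and Halcor, Fenorb is earned (Rule 3).
With Fenorb, Halcor, and Dornex, Fenesk is earned (Rule 2).
With Halcor and Fenorb, Zintam is earned (Rule 4).
With Fenesk, Umblun is earned (Rule 6).
Fenorb: reached.
Umblun: reached.
Zintam: reached.
Corren would need Halcor and Ulerho (Rule 1), but Ulerho is never earned.
Ulerho would need Corren and Zintam (Rule 5), but Corren is never earned.
Reached: Fenorb, Umblun, and Zintam — 3 of the 5.

3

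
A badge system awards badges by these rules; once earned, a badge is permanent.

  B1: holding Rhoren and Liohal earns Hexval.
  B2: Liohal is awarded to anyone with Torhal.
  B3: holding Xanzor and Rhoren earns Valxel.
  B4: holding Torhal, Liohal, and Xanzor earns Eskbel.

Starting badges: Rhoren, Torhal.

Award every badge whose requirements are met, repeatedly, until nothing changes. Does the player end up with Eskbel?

Eskbel would need Torhal, Liohal, and Xanzor (B4), but Xanzor is never earned.

No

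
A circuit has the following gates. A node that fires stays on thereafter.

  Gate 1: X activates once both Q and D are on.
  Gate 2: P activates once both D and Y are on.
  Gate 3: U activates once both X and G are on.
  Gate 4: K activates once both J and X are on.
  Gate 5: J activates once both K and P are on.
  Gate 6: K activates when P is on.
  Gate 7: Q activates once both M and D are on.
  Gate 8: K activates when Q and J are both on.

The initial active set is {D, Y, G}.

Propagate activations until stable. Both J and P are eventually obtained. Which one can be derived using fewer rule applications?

P: D and Y are on, so P activates (Gate 2). [1 rule application]
J: Gate 2: D and Y on → P on. P is on, so K activates (Gate 6). Gate 5: K and P on → J on. [3 rule applications]
P needs fewer.

P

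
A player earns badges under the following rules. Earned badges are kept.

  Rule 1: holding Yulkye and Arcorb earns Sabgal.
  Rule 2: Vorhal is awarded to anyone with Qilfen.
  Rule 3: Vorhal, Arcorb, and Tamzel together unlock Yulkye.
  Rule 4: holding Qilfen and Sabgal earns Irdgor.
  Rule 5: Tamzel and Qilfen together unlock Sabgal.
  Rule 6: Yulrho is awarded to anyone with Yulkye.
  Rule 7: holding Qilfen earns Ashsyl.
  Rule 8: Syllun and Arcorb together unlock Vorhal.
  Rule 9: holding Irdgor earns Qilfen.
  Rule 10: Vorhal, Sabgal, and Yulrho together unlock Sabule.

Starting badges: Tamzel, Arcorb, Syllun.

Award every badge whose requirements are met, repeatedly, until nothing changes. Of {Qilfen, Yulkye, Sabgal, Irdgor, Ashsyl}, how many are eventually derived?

With Syllun and Arcorb, Vorhal is earned (Rule 8).
With Vorhal, Arcorb, and Tamzel, Yulkye is earned (Rule 3).
With Yulkye and Arcorb, Sabgal is earned (Rule 1).
Qilfen would need Irdgor (Rule 9), but Irdgor is never earned.
Yulkye: reached.
Sabgal: reached.
Irdgor would need Qilfen and Sabgal (Rule 4), but Qilfen is never earned.
Ashsyl would need Qilfen (Rule 7), but Qilfen is never earned.
Reached: Yulkye and Sabgal — 2 of the 5.

2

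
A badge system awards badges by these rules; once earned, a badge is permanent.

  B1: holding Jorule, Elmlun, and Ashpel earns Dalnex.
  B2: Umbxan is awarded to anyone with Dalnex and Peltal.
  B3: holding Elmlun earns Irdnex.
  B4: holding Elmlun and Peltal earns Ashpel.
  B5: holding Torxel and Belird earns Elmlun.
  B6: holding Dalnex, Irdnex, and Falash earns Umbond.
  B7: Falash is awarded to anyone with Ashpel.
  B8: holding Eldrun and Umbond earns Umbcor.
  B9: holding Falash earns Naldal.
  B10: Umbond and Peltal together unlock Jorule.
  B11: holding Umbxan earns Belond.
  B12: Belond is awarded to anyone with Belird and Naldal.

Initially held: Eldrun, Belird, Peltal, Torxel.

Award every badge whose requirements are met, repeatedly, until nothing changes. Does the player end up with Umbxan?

No

Umbxan would need Dalnex and Peltal (B2), but Dalnex is never earned.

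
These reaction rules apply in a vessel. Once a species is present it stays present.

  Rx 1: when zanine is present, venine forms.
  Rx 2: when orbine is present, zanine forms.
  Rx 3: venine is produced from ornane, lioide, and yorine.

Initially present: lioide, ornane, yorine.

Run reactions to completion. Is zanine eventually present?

zanine would need orbine (Rx 2), but orbine never forms.

No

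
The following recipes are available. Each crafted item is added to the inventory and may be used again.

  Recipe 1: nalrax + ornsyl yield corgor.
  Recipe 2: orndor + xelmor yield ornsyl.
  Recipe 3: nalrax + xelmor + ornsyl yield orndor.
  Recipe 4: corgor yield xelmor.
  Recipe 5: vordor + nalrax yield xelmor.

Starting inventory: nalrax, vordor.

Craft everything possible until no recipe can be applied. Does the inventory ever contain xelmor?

vordor + nalrax → xelmor (Recipe 5).

Yes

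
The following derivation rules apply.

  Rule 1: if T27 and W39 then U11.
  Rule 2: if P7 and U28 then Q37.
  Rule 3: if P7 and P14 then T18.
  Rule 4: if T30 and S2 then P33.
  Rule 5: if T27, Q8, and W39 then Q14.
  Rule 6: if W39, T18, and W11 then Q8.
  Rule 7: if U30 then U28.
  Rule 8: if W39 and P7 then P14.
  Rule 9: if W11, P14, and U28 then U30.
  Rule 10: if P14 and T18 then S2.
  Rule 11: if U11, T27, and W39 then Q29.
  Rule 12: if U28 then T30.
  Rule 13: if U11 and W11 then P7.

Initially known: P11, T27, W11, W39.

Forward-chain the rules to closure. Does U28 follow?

No

U28 would need U30 (Rule 7), but U30 is never established.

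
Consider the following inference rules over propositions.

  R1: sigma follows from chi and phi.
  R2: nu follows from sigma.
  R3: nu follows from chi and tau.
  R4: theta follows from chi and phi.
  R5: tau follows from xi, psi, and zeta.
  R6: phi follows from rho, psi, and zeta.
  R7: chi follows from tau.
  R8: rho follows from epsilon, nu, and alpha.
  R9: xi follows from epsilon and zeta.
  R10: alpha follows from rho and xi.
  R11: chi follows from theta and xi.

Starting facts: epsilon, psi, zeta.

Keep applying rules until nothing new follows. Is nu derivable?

epsilon and zeta hold, so xi follows (R9).
xi, psi, and zeta hold, so tau follows (R5).
tau holds, so chi follows (R7).
chi and tau hold, so nu follows (R3).

Yes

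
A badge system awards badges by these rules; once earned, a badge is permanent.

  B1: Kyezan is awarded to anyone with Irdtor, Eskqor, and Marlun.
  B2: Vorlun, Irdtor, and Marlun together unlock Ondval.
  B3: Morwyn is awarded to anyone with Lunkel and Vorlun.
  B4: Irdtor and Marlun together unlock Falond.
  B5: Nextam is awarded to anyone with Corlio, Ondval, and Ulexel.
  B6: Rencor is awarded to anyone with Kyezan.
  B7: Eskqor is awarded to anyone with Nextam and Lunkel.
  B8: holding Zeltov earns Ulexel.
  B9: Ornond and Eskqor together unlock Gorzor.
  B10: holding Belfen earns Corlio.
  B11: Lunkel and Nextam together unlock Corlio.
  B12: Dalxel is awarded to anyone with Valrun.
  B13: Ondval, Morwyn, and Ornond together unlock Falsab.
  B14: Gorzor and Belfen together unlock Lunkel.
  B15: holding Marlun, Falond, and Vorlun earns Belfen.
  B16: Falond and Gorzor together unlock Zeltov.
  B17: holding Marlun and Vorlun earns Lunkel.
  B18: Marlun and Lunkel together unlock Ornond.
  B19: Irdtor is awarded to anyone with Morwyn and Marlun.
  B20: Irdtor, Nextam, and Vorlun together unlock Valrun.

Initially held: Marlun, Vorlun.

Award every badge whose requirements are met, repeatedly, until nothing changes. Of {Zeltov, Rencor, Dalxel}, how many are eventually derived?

Zeltov would need Falond and Gorzor (B16), but Gorzor is never earned.
Rencor would need Kyezan (B6), but Kyezan is never earned.
Dalxel would need Valrun (B12), but Valrun is never earned.
None of the 3 are reached.

0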